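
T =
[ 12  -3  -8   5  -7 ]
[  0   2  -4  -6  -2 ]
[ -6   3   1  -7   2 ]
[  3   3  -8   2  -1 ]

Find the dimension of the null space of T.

Row reduce to echelon form.
R3 ← R3 + (1/2)·R1: [0, 3/2, -3, -9/2, -3/2]
R4 ← R4 − (1/4)·R1: [0, 15/4, -6, 3/4, 3/4]
R3 ← R3 − (3/4)·R2: [0, 0, 0, 0, 0]
R4 ← R4 − (15/8)·R2: [0, 0, 3/2, 12, 9/2]
Swap R3 ↔ R4
3 nonzero rows, so rank(T) = 3.
T has 5 columns; by rank–nullity, nullity = 5 − 3 = 2.

2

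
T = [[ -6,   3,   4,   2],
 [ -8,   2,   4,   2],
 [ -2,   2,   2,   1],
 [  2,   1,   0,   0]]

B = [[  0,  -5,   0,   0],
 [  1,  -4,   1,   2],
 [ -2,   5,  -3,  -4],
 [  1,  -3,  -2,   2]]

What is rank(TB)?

First compute TB:
[[ -3,  32, -13,  -6],
 [ -4,  46, -14,  -8],
 [ -1,   9,  -6,  -2],
 [  1, -14,   1,   2]]
Now row reduce the product.
R2 ← R2 − (4/3)·R1: [0, 10/3, 10/3, 0]
R3 ← R3 − (1/3)·R1: [0, -5/3, -5/3, 0]
R4 ← R4 + (1/3)·R1: [0, -10/3, -10/3, 0]
R3 ← R3 + (1/2)·R2: [0, 0, 0, 0]
R4 ← R4 + R2: [0, 0, 0, 0]
2 nonzero rows, so rank(TB) = 2.

2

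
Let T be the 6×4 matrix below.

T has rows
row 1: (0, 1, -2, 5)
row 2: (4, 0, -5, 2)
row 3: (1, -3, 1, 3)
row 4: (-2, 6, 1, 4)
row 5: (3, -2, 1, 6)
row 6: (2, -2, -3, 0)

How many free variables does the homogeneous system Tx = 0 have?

Row reduce to echelon form.
Swap R1 ↔ R2
R3 ← R3 − (1/4)·R1: [0, -3, 9/4, 5/2]
R4 ← R4 + (1/2)·R1: [0, 6, -3/2, 5]
R5 ← R5 − (3/4)·R1: [0, -2, 19/4, 9/2]
R6 ← R6 − (1/2)·R1: [0, -2, -1/2, -1]
R3 ← R3 + (3)·R2: [0, 0, -15/4, 35/2]
R4 ← R4 − (6)·R2: [0, 0, 21/2, -25]
R5 ← R5 + (2)·R2: [0, 0, 3/4, 29/2]
R6 ← R6 + (2)·R2: [0, 0, -9/2, 9]
R4 ← R4 + (14/5)·R3: [0, 0, 0, 24]
R5 ← R5 + (1/5)·R3: [0, 0, 0, 18]
R6 ← R6 − (6/5)·R3: [0, 0, 0, -12]
R5 ← R5 − (3/4)·R4: [0, 0, 0, 0]
R6 ← R6 + (1/2)·R4: [0, 0, 0, 0]
4 nonzero rows, so rank(T) = 4.
T has 4 columns; by rank–nullity, nullity = 4 − 4 = 0.

0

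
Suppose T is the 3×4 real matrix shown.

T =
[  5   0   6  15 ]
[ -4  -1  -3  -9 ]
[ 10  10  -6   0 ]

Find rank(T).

Row reduce to echelon form.
R2 ← R2 + (4/5)·R1: [0, -1, 9/5, 3]
R3 ← R3 − (2)·R1: [0, 10, -18, -30]
R3 ← R3 + (10)·R2: [0, 0, 0, 0]
Echelon form has 2 nonzero rows, so rank(T) = 2.

2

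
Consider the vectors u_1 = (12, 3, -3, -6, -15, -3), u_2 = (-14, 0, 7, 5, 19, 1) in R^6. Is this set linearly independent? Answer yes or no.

yes

Form the matrix with these vectors as rows and row reduce.
R2 ← R2 + (7/6)·R1: [0, 7/2, 7/2, -2, 3/2, -5/2]
2 nonzero rows, so the 2 vectors span a space of dimension 2.
Since 2 = 2, the vectors are linearly independent.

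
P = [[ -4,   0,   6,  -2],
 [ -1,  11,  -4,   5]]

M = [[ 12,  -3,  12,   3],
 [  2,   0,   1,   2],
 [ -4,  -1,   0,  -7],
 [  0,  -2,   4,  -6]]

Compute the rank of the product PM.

2

First compute PM:
[[-72,  10, -56, -42],
 [ 26,  -3,  19,  17]]
Now row reduce the product.
R2 ← R2 + (13/36)·R1: [0, 11/18, -11/9, 11/6]
2 nonzero rows, so rank(PM) = 2.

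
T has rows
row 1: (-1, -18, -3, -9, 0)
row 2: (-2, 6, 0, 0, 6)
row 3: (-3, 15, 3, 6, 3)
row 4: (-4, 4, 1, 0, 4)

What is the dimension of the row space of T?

3

Row reduce to echelon form.
R2 ← R2 − (2)·R1: [0, 42, 6, 18, 6]
R3 ← R3 − (3)·R1: [0, 69, 12, 33, 3]
R4 ← R4 − (4)·R1: [0, 76, 13, 36, 4]
R3 ← R3 − (23/14)·R2: [0, 0, 15/7, 24/7, -48/7]
R4 ← R4 − (38/21)·R2: [0, 0, 15/7, 24/7, -48/7]
R4 ← R4 − R3: [0, 0, 0, 0, 0]
Echelon form has 3 nonzero rows, so rank(T) = 3.
The row space has dimension equal to the rank: 3.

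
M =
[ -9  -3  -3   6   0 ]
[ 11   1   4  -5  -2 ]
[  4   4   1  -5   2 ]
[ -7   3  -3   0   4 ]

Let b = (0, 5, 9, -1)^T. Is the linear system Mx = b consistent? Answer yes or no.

no

Row reduce the augmented matrix [M | b].
R2 ← R2 + (11/9)·R1: [0, -8/3, 1/3, 7/3, -2, 5]
R3 ← R3 + (4/9)·R1: [0, 8/3, -1/3, -7/3, 2, 9]
R4 ← R4 − (7/9)·R1: [0, 16/3, -2/3, -14/3, 4, -1]
R3 ← R3 + R2: [0, 0, 0, 0, 0, 14]
R4 ← R4 + (2)·R2: [0, 0, 0, 0, 0, 9]
R4 ← R4 − (9/14)·R3: [0, 0, 0, 0, 0, 0]
The echelon form has 3 nonzero rows; the last pivot sits in the augmented column, so rank(M) = 2 but rank([M|b]) = 3.
Since the ranks differ, the system is inconsistent.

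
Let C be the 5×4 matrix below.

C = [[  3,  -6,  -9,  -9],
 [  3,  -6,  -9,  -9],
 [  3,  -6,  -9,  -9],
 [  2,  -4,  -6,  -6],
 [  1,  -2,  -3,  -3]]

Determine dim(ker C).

3

Row reduce to echelon form.
R2 ← R2 − R1: [0, 0, 0, 0]
R3 ← R3 − R1: [0, 0, 0, 0]
R4 ← R4 − (2/3)·R1: [0, 0, 0, 0]
R5 ← R5 − (1/3)·R1: [0, 0, 0, 0]
1 nonzero row, so rank(C) = 1.
C has 4 columns; by rank–nullity, nullity = 4 − 1 = 3.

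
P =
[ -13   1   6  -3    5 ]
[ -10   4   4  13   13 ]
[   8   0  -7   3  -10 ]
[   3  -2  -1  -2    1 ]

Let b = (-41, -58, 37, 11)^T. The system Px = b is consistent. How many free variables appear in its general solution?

1

Row reduce the augmented matrix [P | b].
R2 ← R2 − (10/13)·R1: [0, 42/13, -8/13, 199/13, 119/13, -344/13]
R3 ← R3 + (8/13)·R1: [0, 8/13, -43/13, 15/13, -90/13, 153/13]
R4 ← R4 + (3/13)·R1: [0, -23/13, 5/13, -35/13, 28/13, 20/13]
R3 ← R3 − (4/21)·R2: [0, 0, -67/21, -37/21, -26/3, 353/21]
R4 ← R4 + (23/42)·R2: [0, 0, 1/21, 239/42, 43/6, -272/21]
R4 ← R4 + (1/67)·R3: [0, 0, 0, 759/134, 943/134, -851/67]
The echelon form has 4 nonzero rows, and every pivot lies in the first 5 columns, so rank(P) = rank([P|b]) = 4.
The system is consistent.
Free variables = (unknowns) − (rank) = 5 − 4 = 1.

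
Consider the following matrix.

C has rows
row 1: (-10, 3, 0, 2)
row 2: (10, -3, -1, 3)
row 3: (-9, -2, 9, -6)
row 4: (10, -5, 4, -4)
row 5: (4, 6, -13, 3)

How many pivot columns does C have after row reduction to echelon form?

Row reduce to echelon form.
R2 ← R2 + R1: [0, 0, -1, 5]
R3 ← R3 − (9/10)·R1: [0, -47/10, 9, -39/5]
R4 ← R4 + R1: [0, -2, 4, -2]
R5 ← R5 + (2/5)·R1: [0, 36/5, -13, 19/5]
Swap R2 ↔ R3
R4 ← R4 − (20/47)·R2: [0, 0, 8/47, 62/47]
R5 ← R5 + (72/47)·R2: [0, 0, 37/47, -383/47]
R4 ← R4 + (8/47)·R3: [0, 0, 0, 102/47]
R5 ← R5 + (37/47)·R3: [0, 0, 0, -198/47]
R5 ← R5 + (33/17)·R4: [0, 0, 0, 0]
Echelon form has 4 nonzero rows, so rank(C) = 4.
Each nonzero row contributes one pivot column: 4 pivot columns.

4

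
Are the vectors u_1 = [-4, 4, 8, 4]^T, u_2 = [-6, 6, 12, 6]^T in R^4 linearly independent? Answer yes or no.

Form the matrix with these vectors as rows and row reduce.
R2 ← R2 − (3/2)·R1: [0, 0, 0, 0]
1 nonzero row, so the 2 vectors span a space of dimension 1.
Since 1 < 2, the vectors are linearly dependent.

no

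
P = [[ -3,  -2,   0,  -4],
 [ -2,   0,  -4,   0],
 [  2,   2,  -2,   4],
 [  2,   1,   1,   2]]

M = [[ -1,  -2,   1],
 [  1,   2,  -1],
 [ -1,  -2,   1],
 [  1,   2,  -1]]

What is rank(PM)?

1

First compute PM:
[[ -3,  -6,   3],
 [  6,  12,  -6],
 [  6,  12,  -6],
 [  0,   0,   0]]
Now row reduce the product.
R2 ← R2 + (2)·R1: [0, 0, 0]
R3 ← R3 + (2)·R1: [0, 0, 0]
1 nonzero row, so rank(PM) = 1.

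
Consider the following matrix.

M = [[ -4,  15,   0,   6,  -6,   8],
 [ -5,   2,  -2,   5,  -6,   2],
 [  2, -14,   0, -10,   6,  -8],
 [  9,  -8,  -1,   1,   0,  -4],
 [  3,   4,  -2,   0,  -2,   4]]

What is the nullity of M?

Row reduce to echelon form.
R2 ← R2 − (5/4)·R1: [0, -67/4, -2, -5/2, 3/2, -8]
R3 ← R3 + (1/2)·R1: [0, -13/2, 0, -7, 3, -4]
R4 ← R4 + (9/4)·R1: [0, 103/4, -1, 29/2, -27/2, 14]
R5 ← R5 + (3/4)·R1: [0, 61/4, -2, 9/2, -13/2, 10]
R3 ← R3 − (26/67)·R2: [0, 0, 52/67, -404/67, 162/67, -60/67]
R4 ← R4 + (103/67)·R2: [0, 0, -273/67, 714/67, -750/67, 114/67]
R5 ← R5 + (61/67)·R2: [0, 0, -256/67, 149/67, -344/67, 182/67]
R4 ← R4 + (21/4)·R3: [0, 0, 0, -21, 3/2, -3]
R5 ← R5 + (64/13)·R3: [0, 0, 0, -357/13, 88/13, -22/13]
R5 ← R5 − (17/13)·R4: [0, 0, 0, 0, 125/26, 29/13]
5 nonzero rows, so rank(M) = 5.
M has 6 columns; by rank–nullity, nullity = 6 − 5 = 1.

1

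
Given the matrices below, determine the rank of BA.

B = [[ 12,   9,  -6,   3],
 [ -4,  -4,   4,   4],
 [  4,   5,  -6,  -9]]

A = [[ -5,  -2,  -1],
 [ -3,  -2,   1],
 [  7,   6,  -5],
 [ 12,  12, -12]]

2

First compute BA:
[[-93, -42,  -9],
 [108,  88, -68],
 [-185, -162, 139]]
Now row reduce the product.
R2 ← R2 + (36/31)·R1: [0, 1216/31, -2432/31]
R3 ← R3 − (185/93)·R1: [0, -2432/31, 4864/31]
R3 ← R3 + (2)·R2: [0, 0, 0]
2 nonzero rows, so rank(BA) = 2.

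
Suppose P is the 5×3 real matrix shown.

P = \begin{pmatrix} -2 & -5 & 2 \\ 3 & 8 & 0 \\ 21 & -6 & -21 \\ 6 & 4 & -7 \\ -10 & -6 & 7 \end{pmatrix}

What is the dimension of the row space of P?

3

Row reduce to echelon form.
R2 ← R2 + (3/2)·R1: [0, 1/2, 3]
R3 ← R3 + (21/2)·R1: [0, -117/2, 0]
R4 ← R4 + (3)·R1: [0, -11, -1]
R5 ← R5 − (5)·R1: [0, 19, -3]
R3 ← R3 + (117)·R2: [0, 0, 351]
R4 ← R4 + (22)·R2: [0, 0, 65]
R5 ← R5 − (38)·R2: [0, 0, -117]
R4 ← R4 − (5/27)·R3: [0, 0, 0]
R5 ← R5 + (1/3)·R3: [0, 0, 0]
Echelon form has 3 nonzero rows, so rank(P) = 3.
The row space has dimension equal to the rank: 3.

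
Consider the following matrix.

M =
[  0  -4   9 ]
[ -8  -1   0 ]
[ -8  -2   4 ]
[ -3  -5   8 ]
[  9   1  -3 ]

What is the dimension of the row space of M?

Row reduce to echelon form.
Swap R1 ↔ R2
R3 ← R3 − R1: [0, -1, 4]
R4 ← R4 − (3/8)·R1: [0, -37/8, 8]
R5 ← R5 + (9/8)·R1: [0, -1/8, -3]
R3 ← R3 − (1/4)·R2: [0, 0, 7/4]
R4 ← R4 − (37/32)·R2: [0, 0, -77/32]
R5 ← R5 − (1/32)·R2: [0, 0, -105/32]
R4 ← R4 + (11/8)·R3: [0, 0, 0]
R5 ← R5 + (15/8)·R3: [0, 0, 0]
Echelon form has 3 nonzero rows, so rank(M) = 3.
The row space has dimension equal to the rank: 3.

3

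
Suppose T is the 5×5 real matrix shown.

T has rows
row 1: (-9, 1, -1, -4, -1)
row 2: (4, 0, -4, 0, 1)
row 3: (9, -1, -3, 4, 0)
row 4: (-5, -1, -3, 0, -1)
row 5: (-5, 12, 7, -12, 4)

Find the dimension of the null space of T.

Row reduce to echelon form.
R2 ← R2 + (4/9)·R1: [0, 4/9, -40/9, -16/9, 5/9]
R3 ← R3 + R1: [0, 0, -4, 0, -1]
R4 ← R4 − (5/9)·R1: [0, -14/9, -22/9, 20/9, -4/9]
R5 ← R5 − (5/9)·R1: [0, 103/9, 68/9, -88/9, 41/9]
R4 ← R4 + (7/2)·R2: [0, 0, -18, -4, 3/2]
R5 ← R5 − (103/4)·R2: [0, 0, 122, 36, -39/4]
R4 ← R4 − (9/2)·R3: [0, 0, 0, -4, 6]
R5 ← R5 + (61/2)·R3: [0, 0, 0, 36, -161/4]
R5 ← R5 + (9)·R4: [0, 0, 0, 0, 55/4]
5 nonzero rows, so rank(T) = 5.
T has 5 columns; by rank–nullity, nullity = 5 − 5 = 0.

0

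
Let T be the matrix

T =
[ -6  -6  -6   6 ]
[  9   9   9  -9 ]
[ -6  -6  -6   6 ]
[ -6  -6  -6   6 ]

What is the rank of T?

1

Row reduce to echelon form.
R2 ← R2 + (3/2)·R1: [0, 0, 0, 0]
R3 ← R3 − R1: [0, 0, 0, 0]
R4 ← R4 − R1: [0, 0, 0, 0]
Echelon form has 1 nonzero row, so rank(T) = 1.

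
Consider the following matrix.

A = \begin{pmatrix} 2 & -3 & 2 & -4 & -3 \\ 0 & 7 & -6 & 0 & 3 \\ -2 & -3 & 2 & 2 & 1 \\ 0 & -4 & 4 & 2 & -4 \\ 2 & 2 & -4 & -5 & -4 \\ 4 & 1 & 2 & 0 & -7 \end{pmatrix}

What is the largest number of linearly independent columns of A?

Row reduce to echelon form.
R3 ← R3 + R1: [0, -6, 4, -2, -2]
R5 ← R5 − R1: [0, 5, -6, -1, -1]
R6 ← R6 − (2)·R1: [0, 7, -2, 8, -1]
R3 ← R3 + (6/7)·R2: [0, 0, -8/7, -2, 4/7]
R4 ← R4 + (4/7)·R2: [0, 0, 4/7, 2, -16/7]
R5 ← R5 − (5/7)·R2: [0, 0, -12/7, -1, -22/7]
R6 ← R6 − R2: [0, 0, 4, 8, -4]
R4 ← R4 + (1/2)·R3: [0, 0, 0, 1, -2]
R5 ← R5 − (3/2)·R3: [0, 0, 0, 2, -4]
R6 ← R6 + (7/2)·R3: [0, 0, 0, 1, -2]
R5 ← R5 − (2)·R4: [0, 0, 0, 0, 0]
R6 ← R6 − R4: [0, 0, 0, 0, 0]
Echelon form has 4 nonzero rows, so rank(A) = 4.
The rank gives the maximum number of linearly independent columns: 4.

4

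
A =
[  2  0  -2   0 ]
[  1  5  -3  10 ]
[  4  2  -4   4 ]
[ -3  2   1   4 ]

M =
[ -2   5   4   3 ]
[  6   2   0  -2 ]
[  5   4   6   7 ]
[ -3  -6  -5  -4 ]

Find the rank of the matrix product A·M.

3

First compute AM:
[[-14,   2,  -4,  -8],
 [-17, -57, -64, -68],
 [-28, -16, -28, -36],
 [ 11, -31, -26, -22]]
Now row reduce the product.
R2 ← R2 − (17/14)·R1: [0, -416/7, -414/7, -408/7]
R3 ← R3 − (2)·R1: [0, -20, -20, -20]
R4 ← R4 + (11/14)·R1: [0, -206/7, -204/7, -198/7]
R3 ← R3 − (35/104)·R2: [0, 0, -5/52, -5/13]
R4 ← R4 − (103/208)·R2: [0, 0, 15/104, 15/26]
R4 ← R4 + (3/2)·R3: [0, 0, 0, 0]
3 nonzero rows, so rank(AM) = 3.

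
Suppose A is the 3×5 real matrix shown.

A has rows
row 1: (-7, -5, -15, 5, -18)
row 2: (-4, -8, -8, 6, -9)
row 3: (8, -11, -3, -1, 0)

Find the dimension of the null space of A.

2

Row reduce to echelon form.
R2 ← R2 − (4/7)·R1: [0, -36/7, 4/7, 22/7, 9/7]
R3 ← R3 + (8/7)·R1: [0, -117/7, -141/7, 33/7, -144/7]
R3 ← R3 − (13/4)·R2: [0, 0, -22, -11/2, -99/4]
3 nonzero rows, so rank(A) = 3.
A has 5 columns; by rank–nullity, nullity = 5 − 3 = 2.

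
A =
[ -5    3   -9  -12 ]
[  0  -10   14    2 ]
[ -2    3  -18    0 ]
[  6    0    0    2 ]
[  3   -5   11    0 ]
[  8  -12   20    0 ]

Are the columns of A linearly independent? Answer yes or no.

Row reduce A to echelon form.
R3 ← R3 − (2/5)·R1: [0, 9/5, -72/5, 24/5]
R4 ← R4 + (6/5)·R1: [0, 18/5, -54/5, -62/5]
R5 ← R5 + (3/5)·R1: [0, -16/5, 28/5, -36/5]
R6 ← R6 + (8/5)·R1: [0, -36/5, 28/5, -96/5]
R3 ← R3 + (9/50)·R2: [0, 0, -297/25, 129/25]
R4 ← R4 + (9/25)·R2: [0, 0, -144/25, -292/25]
R5 ← R5 − (8/25)·R2: [0, 0, 28/25, -196/25]
R6 ← R6 − (18/25)·R2: [0, 0, -112/25, -516/25]
R4 ← R4 − (16/33)·R3: [0, 0, 0, -156/11]
R5 ← R5 + (28/297)·R3: [0, 0, 0, -728/99]
R6 ← R6 − (112/297)·R3: [0, 0, 0, -2236/99]
R5 ← R5 − (14/27)·R4: [0, 0, 0, 0]
R6 ← R6 − (43/27)·R4: [0, 0, 0, 0]
4 pivots among 4 columns.
Every column is a pivot column, so the columns are linearly independent.

yes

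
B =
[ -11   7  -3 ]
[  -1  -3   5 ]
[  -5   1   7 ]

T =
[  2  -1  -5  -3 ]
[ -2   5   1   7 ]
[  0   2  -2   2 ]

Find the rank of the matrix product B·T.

2

First compute BT:
[[-36,  40,  68,  76],
 [  4,  -4,  -8,  -8],
 [-12,  24,  12,  36]]
Now row reduce the product.
R2 ← R2 + (1/9)·R1: [0, 4/9, -4/9, 4/9]
R3 ← R3 − (1/3)·R1: [0, 32/3, -32/3, 32/3]
R3 ← R3 − (24)·R2: [0, 0, 0, 0]
2 nonzero rows, so rank(BT) = 2.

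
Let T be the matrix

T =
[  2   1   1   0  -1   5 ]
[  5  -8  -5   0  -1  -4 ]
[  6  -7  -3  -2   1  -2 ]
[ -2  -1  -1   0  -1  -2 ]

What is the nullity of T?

Row reduce to echelon form.
R2 ← R2 − (5/2)·R1: [0, -21/2, -15/2, 0, 3/2, -33/2]
R3 ← R3 − (3)·R1: [0, -10, -6, -2, 4, -17]
R4 ← R4 + R1: [0, 0, 0, 0, -2, 3]
R3 ← R3 − (20/21)·R2: [0, 0, 8/7, -2, 18/7, -9/7]
4 nonzero rows, so rank(T) = 4.
T has 6 columns; by rank–nullity, nullity = 6 − 4 = 2.

2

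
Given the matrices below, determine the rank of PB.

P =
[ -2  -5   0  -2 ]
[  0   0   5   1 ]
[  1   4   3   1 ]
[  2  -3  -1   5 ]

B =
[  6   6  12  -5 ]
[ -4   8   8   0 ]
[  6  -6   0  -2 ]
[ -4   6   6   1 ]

3

First compute PB:
[[ 16, -64, -76,   8],
 [ 26, -24,   6,  -9],
 [  4,  26,  50, -10],
 [ -2,  24,  30,  -3]]
Now row reduce the product.
R2 ← R2 − (13/8)·R1: [0, 80, 259/2, -22]
R3 ← R3 − (1/4)·R1: [0, 42, 69, -12]
R4 ← R4 + (1/8)·R1: [0, 16, 41/2, -2]
R3 ← R3 − (21/40)·R2: [0, 0, 81/80, -9/20]
R4 ← R4 − (1/5)·R2: [0, 0, -27/5, 12/5]
R4 ← R4 + (16/3)·R3: [0, 0, 0, 0]
3 nonzero rows, so rank(PB) = 3.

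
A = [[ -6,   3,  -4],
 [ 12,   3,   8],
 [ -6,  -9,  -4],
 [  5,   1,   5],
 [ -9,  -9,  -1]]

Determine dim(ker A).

0

Row reduce to echelon form.
R2 ← R2 + (2)·R1: [0, 9, 0]
R3 ← R3 − R1: [0, -12, 0]
R4 ← R4 + (5/6)·R1: [0, 7/2, 5/3]
R5 ← R5 − (3/2)·R1: [0, -27/2, 5]
R3 ← R3 + (4/3)·R2: [0, 0, 0]
R4 ← R4 − (7/18)·R2: [0, 0, 5/3]
R5 ← R5 + (3/2)·R2: [0, 0, 5]
Swap R3 ↔ R4
R5 ← R5 − (3)·R3: [0, 0, 0]
3 nonzero rows, so rank(A) = 3.
A has 3 columns; by rank–nullity, nullity = 3 − 3 = 0.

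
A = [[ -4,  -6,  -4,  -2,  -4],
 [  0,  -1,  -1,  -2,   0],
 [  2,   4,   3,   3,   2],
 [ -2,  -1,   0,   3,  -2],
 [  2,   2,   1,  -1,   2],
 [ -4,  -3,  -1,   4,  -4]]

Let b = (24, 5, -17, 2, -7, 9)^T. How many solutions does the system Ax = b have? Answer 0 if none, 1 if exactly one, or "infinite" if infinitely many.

Row reduce the augmented matrix [A | b].
R3 ← R3 + (1/2)·R1: [0, 1, 1, 2, 0, -5]
R4 ← R4 − (1/2)·R1: [0, 2, 2, 4, 0, -10]
R5 ← R5 + (1/2)·R1: [0, -1, -1, -2, 0, 5]
R6 ← R6 − R1: [0, 3, 3, 6, 0, -15]
R3 ← R3 + R2: [0, 0, 0, 0, 0, 0]
R4 ← R4 + (2)·R2: [0, 0, 0, 0, 0, 0]
R5 ← R5 − R2: [0, 0, 0, 0, 0, 0]
R6 ← R6 + (3)·R2: [0, 0, 0, 0, 0, 0]
The echelon form has 2 nonzero rows, and every pivot lies in the first 5 columns, so rank(A) = rank([A|b]) = 2.
The system is consistent.
rank = 2 < 5 unknowns, so there are infinitely many solutions.

infinite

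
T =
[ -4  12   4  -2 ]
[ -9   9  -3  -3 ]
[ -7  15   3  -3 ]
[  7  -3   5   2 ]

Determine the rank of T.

Row reduce to echelon form.
R2 ← R2 − (9/4)·R1: [0, -18, -12, 3/2]
R3 ← R3 − (7/4)·R1: [0, -6, -4, 1/2]
R4 ← R4 + (7/4)·R1: [0, 18, 12, -3/2]
R3 ← R3 − (1/3)·R2: [0, 0, 0, 0]
R4 ← R4 + R2: [0, 0, 0, 0]
Echelon form has 2 nonzero rows, so rank(T) = 2.

2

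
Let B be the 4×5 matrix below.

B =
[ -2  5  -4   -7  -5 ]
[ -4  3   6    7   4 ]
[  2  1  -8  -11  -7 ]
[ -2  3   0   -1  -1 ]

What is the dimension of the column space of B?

2

Row reduce to echelon form.
R2 ← R2 − (2)·R1: [0, -7, 14, 21, 14]
R3 ← R3 + R1: [0, 6, -12, -18, -12]
R4 ← R4 − R1: [0, -2, 4, 6, 4]
R3 ← R3 + (6/7)·R2: [0, 0, 0, 0, 0]
R4 ← R4 − (2/7)·R2: [0, 0, 0, 0, 0]
Echelon form has 2 nonzero rows, so rank(B) = 2.
The column space has dimension equal to the rank: 2.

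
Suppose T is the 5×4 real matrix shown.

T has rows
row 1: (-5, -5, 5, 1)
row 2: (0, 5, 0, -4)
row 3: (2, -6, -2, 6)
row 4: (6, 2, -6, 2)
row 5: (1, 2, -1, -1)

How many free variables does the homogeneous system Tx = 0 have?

2

Row reduce to echelon form.
R3 ← R3 + (2/5)·R1: [0, -8, 0, 32/5]
R4 ← R4 + (6/5)·R1: [0, -4, 0, 16/5]
R5 ← R5 + (1/5)·R1: [0, 1, 0, -4/5]
R3 ← R3 + (8/5)·R2: [0, 0, 0, 0]
R4 ← R4 + (4/5)·R2: [0, 0, 0, 0]
R5 ← R5 − (1/5)·R2: [0, 0, 0, 0]
2 nonzero rows, so rank(T) = 2.
T has 4 columns; by rank–nullity, nullity = 4 − 2 = 2.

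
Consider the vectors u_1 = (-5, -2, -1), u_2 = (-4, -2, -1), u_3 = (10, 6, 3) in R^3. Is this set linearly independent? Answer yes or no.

no

Form the matrix with these vectors as rows and row reduce.
R2 ← R2 − (4/5)·R1: [0, -2/5, -1/5]
R3 ← R3 + (2)·R1: [0, 2, 1]
R3 ← R3 + (5)·R2: [0, 0, 0]
2 nonzero rows, so the 3 vectors span a space of dimension 2.
Since 2 < 3, the vectors are linearly dependent.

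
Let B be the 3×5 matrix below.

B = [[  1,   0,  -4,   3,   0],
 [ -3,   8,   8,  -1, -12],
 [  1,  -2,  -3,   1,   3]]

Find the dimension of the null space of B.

3

Row reduce to echelon form.
R2 ← R2 + (3)·R1: [0, 8, -4, 8, -12]
R3 ← R3 − R1: [0, -2, 1, -2, 3]
R3 ← R3 + (1/4)·R2: [0, 0, 0, 0, 0]
2 nonzero rows, so rank(B) = 2.
B has 5 columns; by rank–nullity, nullity = 5 − 2 = 3.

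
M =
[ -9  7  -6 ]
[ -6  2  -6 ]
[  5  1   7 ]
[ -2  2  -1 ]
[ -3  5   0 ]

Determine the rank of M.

2

Row reduce to echelon form.
R2 ← R2 − (2/3)·R1: [0, -8/3, -2]
R3 ← R3 + (5/9)·R1: [0, 44/9, 11/3]
R4 ← R4 − (2/9)·R1: [0, 4/9, 1/3]
R5 ← R5 − (1/3)·R1: [0, 8/3, 2]
R3 ← R3 + (11/6)·R2: [0, 0, 0]
R4 ← R4 + (1/6)·R2: [0, 0, 0]
R5 ← R5 + R2: [0, 0, 0]
Echelon form has 2 nonzero rows, so rank(M) = 2.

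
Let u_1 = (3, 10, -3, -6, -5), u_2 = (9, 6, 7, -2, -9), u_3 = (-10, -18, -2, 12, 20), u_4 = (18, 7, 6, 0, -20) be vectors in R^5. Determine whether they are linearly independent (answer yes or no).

yes

Form the matrix with these vectors as rows and row reduce.
R2 ← R2 − (3)·R1: [0, -24, 16, 16, 6]
R3 ← R3 + (10/3)·R1: [0, 46/3, -12, -8, 10/3]
R4 ← R4 − (6)·R1: [0, -53, 24, 36, 10]
R3 ← R3 + (23/36)·R2: [0, 0, -16/9, 20/9, 43/6]
R4 ← R4 − (53/24)·R2: [0, 0, -34/3, 2/3, -13/4]
R4 ← R4 − (51/8)·R3: [0, 0, 0, -27/2, -783/16]
4 nonzero rows, so the 4 vectors span a space of dimension 4.
Since 4 = 4, the vectors are linearly independent.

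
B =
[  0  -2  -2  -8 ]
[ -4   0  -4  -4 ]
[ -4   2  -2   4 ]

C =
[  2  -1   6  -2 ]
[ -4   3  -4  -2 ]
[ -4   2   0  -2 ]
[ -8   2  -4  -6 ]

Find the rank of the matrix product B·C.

First compute BC:
[[ 80, -26,  40,  56],
 [ 40, -12,  -8,  40],
 [-40,  14, -48, -16]]
Now row reduce the product.
R2 ← R2 − (1/2)·R1: [0, 1, -28, 12]
R3 ← R3 + (1/2)·R1: [0, 1, -28, 12]
R3 ← R3 − R2: [0, 0, 0, 0]
2 nonzero rows, so rank(BC) = 2.

2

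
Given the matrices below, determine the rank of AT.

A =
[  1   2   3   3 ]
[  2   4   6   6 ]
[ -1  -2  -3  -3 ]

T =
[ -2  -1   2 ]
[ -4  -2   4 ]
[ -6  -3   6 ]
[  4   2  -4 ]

1

First compute AT:
[[-16,  -8,  16],
 [-32, -16,  32],
 [ 16,   8, -16]]
Now row reduce the product.
R2 ← R2 − (2)·R1: [0, 0, 0]
R3 ← R3 + R1: [0, 0, 0]
1 nonzero row, so rank(AT) = 1.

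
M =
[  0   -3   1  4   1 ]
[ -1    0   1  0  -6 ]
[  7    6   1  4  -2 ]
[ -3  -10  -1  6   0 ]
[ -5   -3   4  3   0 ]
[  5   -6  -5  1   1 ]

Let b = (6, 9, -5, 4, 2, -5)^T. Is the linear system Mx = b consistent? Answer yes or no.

no

Row reduce the augmented matrix [M | b].
Swap R1 ↔ R2
R3 ← R3 + (7)·R1: [0, 6, 8, 4, -44, 58]
R4 ← R4 − (3)·R1: [0, -10, -4, 6, 18, -23]
R5 ← R5 − (5)·R1: [0, -3, -1, 3, 30, -43]
R6 ← R6 + (5)·R1: [0, -6, 0, 1, -29, 40]
R3 ← R3 + (2)·R2: [0, 0, 10, 12, -42, 70]
R4 ← R4 − (10/3)·R2: [0, 0, -22/3, -22/3, 44/3, -43]
R5 ← R5 − R2: [0, 0, -2, -1, 29, -49]
R6 ← R6 − (2)·R2: [0, 0, -2, -7, -31, 28]
R4 ← R4 + (11/15)·R3: [0, 0, 0, 22/15, -242/15, 25/3]
R5 ← R5 + (1/5)·R3: [0, 0, 0, 7/5, 103/5, -35]
R6 ← R6 + (1/5)·R3: [0, 0, 0, -23/5, -197/5, 42]
R5 ← R5 − (21/22)·R4: [0, 0, 0, 0, 36, -945/22]
R6 ← R6 + (69/22)·R4: [0, 0, 0, 0, -90, 1499/22]
R6 ← R6 + (5/2)·R5: [0, 0, 0, 0, 0, -157/4]
The echelon form has 6 nonzero rows; the last pivot sits in the augmented column, so rank(M) = 5 but rank([M|b]) = 6.
Since the ranks differ, the system is inconsistent.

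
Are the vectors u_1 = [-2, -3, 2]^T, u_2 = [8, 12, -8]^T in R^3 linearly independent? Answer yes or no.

no

Form the matrix with these vectors as rows and row reduce.
R2 ← R2 + (4)·R1: [0, 0, 0]
1 nonzero row, so the 2 vectors span a space of dimension 1.
Since 1 < 2, the vectors are linearly dependent.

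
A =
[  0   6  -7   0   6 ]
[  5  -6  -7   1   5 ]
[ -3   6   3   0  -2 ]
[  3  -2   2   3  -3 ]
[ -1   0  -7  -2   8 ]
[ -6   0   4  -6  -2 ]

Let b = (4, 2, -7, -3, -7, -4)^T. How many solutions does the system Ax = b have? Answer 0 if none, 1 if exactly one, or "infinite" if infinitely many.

Row reduce the augmented matrix [A | b].
Swap R1 ↔ R2
R3 ← R3 + (3/5)·R1: [0, 12/5, -6/5, 3/5, 1, -29/5]
R4 ← R4 − (3/5)·R1: [0, 8/5, 31/5, 12/5, -6, -21/5]
R5 ← R5 + (1/5)·R1: [0, -6/5, -42/5, -9/5, 9, -33/5]
R6 ← R6 + (6/5)·R1: [0, -36/5, -22/5, -24/5, 4, -8/5]
R3 ← R3 − (2/5)·R2: [0, 0, 8/5, 3/5, -7/5, -37/5]
R4 ← R4 − (4/15)·R2: [0, 0, 121/15, 12/5, -38/5, -79/15]
R5 ← R5 + (1/5)·R2: [0, 0, -49/5, -9/5, 51/5, -29/5]
R6 ← R6 + (6/5)·R2: [0, 0, -64/5, -24/5, 56/5, 16/5]
R4 ← R4 − (121/24)·R3: [0, 0, 0, -5/8, -13/24, 769/24]
R5 ← R5 + (49/8)·R3: [0, 0, 0, 15/8, 13/8, -409/8]
R6 ← R6 + (8)·R3: [0, 0, 0, 0, 0, -56]
R5 ← R5 + (3)·R4: [0, 0, 0, 0, 0, 45]
R6 ← R6 + (56/45)·R5: [0, 0, 0, 0, 0, 0]
The echelon form has 5 nonzero rows; the last pivot sits in the augmented column, so rank(A) = 4 but rank([A|b]) = 5.
Since the ranks differ, the system is inconsistent.
It has no solutions.

0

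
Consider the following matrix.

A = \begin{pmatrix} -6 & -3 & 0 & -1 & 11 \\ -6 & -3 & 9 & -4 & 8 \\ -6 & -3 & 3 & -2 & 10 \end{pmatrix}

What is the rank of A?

2

Row reduce to echelon form.
R2 ← R2 − R1: [0, 0, 9, -3, -3]
R3 ← R3 − R1: [0, 0, 3, -1, -1]
R3 ← R3 − (1/3)·R2: [0, 0, 0, 0, 0]
Echelon form has 2 nonzero rows, so rank(A) = 2.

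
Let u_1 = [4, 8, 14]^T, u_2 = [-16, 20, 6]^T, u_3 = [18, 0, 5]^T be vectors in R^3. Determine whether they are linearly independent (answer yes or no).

yes

Form the matrix with these vectors as rows and row reduce.
R2 ← R2 + (4)·R1: [0, 52, 62]
R3 ← R3 − (9/2)·R1: [0, -36, -58]
R3 ← R3 + (9/13)·R2: [0, 0, -196/13]
3 nonzero rows, so the 3 vectors span a space of dimension 3.
Since 3 = 3, the vectors are linearly independent.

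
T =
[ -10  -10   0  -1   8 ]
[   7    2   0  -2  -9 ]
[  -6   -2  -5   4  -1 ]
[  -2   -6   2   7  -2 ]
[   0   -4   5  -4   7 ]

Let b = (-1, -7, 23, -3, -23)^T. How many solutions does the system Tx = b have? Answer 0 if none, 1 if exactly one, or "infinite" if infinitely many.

1

Row reduce the augmented matrix [T | b].
R2 ← R2 + (7/10)·R1: [0, -5, 0, -27/10, -17/5, -77/10]
R3 ← R3 − (3/5)·R1: [0, 4, -5, 23/5, -29/5, 118/5]
R4 ← R4 − (1/5)·R1: [0, -4, 2, 36/5, -18/5, -14/5]
R3 ← R3 + (4/5)·R2: [0, 0, -5, 61/25, -213/25, 436/25]
R4 ← R4 − (4/5)·R2: [0, 0, 2, 234/25, -22/25, 84/25]
R5 ← R5 − (4/5)·R2: [0, 0, 5, -46/25, 243/25, -421/25]
R4 ← R4 + (2/5)·R3: [0, 0, 0, 1292/125, -536/125, 1292/125]
R5 ← R5 + R3: [0, 0, 0, 3/5, 6/5, 3/5]
R5 ← R5 − (75/1292)·R4: [0, 0, 0, 0, 468/323, 0]
The echelon form has 5 nonzero rows, and every pivot lies in the first 5 columns, so rank(T) = rank([T|b]) = 5.
The system is consistent.
rank = 5 = number of unknowns, so the solution is unique.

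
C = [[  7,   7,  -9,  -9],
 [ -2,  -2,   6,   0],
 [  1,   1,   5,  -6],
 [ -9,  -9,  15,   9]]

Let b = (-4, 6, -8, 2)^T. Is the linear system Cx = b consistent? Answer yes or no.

Row reduce the augmented matrix [C | b].
R2 ← R2 + (2/7)·R1: [0, 0, 24/7, -18/7, 34/7]
R3 ← R3 − (1/7)·R1: [0, 0, 44/7, -33/7, -52/7]
R4 ← R4 + (9/7)·R1: [0, 0, 24/7, -18/7, -22/7]
R3 ← R3 − (11/6)·R2: [0, 0, 0, 0, -49/3]
R4 ← R4 − R2: [0, 0, 0, 0, -8]
R4 ← R4 − (24/49)·R3: [0, 0, 0, 0, 0]
The echelon form has 3 nonzero rows; the last pivot sits in the augmented column, so rank(C) = 2 but rank([C|b]) = 3.
Since the ranks differ, the system is inconsistent.

no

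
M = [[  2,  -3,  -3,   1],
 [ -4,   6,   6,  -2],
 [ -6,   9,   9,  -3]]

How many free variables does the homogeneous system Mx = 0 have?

3

Row reduce to echelon form.
R2 ← R2 + (2)·R1: [0, 0, 0, 0]
R3 ← R3 + (3)·R1: [0, 0, 0, 0]
1 nonzero row, so rank(M) = 1.
M has 4 columns; by rank–nullity, nullity = 4 − 1 = 3.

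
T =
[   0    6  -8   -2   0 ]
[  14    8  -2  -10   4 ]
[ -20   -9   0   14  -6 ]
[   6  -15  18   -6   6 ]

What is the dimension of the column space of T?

Row reduce to echelon form.
Swap R1 ↔ R2
R3 ← R3 + (10/7)·R1: [0, 17/7, -20/7, -2/7, -2/7]
R4 ← R4 − (3/7)·R1: [0, -129/7, 132/7, -12/7, 30/7]
R3 ← R3 − (17/42)·R2: [0, 0, 8/21, 11/21, -2/7]
R4 ← R4 + (43/14)·R2: [0, 0, -40/7, -55/7, 30/7]
R4 ← R4 + (15)·R3: [0, 0, 0, 0, 0]
Echelon form has 3 nonzero rows, so rank(T) = 3.
The column space has dimension equal to the rank: 3.

3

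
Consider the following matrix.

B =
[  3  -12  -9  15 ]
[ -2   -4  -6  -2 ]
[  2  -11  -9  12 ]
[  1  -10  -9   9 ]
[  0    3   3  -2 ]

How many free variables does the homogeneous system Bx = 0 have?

Row reduce to echelon form.
R2 ← R2 + (2/3)·R1: [0, -12, -12, 8]
R3 ← R3 − (2/3)·R1: [0, -3, -3, 2]
R4 ← R4 − (1/3)·R1: [0, -6, -6, 4]
R3 ← R3 − (1/4)·R2: [0, 0, 0, 0]
R4 ← R4 − (1/2)·R2: [0, 0, 0, 0]
R5 ← R5 + (1/4)·R2: [0, 0, 0, 0]
2 nonzero rows, so rank(B) = 2.
B has 4 columns; by rank–nullity, nullity = 4 − 2 = 2.

2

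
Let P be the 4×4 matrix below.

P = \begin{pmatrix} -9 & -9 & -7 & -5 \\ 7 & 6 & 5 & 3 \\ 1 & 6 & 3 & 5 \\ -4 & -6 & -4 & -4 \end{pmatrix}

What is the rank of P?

Row reduce to echelon form.
R2 ← R2 + (7/9)·R1: [0, -1, -4/9, -8/9]
R3 ← R3 + (1/9)·R1: [0, 5, 20/9, 40/9]
R4 ← R4 − (4/9)·R1: [0, -2, -8/9, -16/9]
R3 ← R3 + (5)·R2: [0, 0, 0, 0]
R4 ← R4 − (2)·R2: [0, 0, 0, 0]
Echelon form has 2 nonzero rows, so rank(P) = 2.

2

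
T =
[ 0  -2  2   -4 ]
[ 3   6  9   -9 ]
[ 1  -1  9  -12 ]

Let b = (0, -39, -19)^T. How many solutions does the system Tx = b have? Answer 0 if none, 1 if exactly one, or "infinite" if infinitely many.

infinite

Row reduce the augmented matrix [T | b].
Swap R1 ↔ R2
R3 ← R3 − (1/3)·R1: [0, -3, 6, -9, -6]
R3 ← R3 − (3/2)·R2: [0, 0, 3, -3, -6]
The echelon form has 3 nonzero rows, and every pivot lies in the first 4 columns, so rank(T) = rank([T|b]) = 3.
The system is consistent.
rank = 3 < 4 unknowns, so there are infinitely many solutions.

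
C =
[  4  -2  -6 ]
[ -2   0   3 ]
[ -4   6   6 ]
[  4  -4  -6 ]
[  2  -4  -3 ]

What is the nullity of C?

Row reduce to echelon form.
R2 ← R2 + (1/2)·R1: [0, -1, 0]
R3 ← R3 + R1: [0, 4, 0]
R4 ← R4 − R1: [0, -2, 0]
R5 ← R5 − (1/2)·R1: [0, -3, 0]
R3 ← R3 + (4)·R2: [0, 0, 0]
R4 ← R4 − (2)·R2: [0, 0, 0]
R5 ← R5 − (3)·R2: [0, 0, 0]
2 nonzero rows, so rank(C) = 2.
C has 3 columns; by rank–nullity, nullity = 3 − 2 = 1.

1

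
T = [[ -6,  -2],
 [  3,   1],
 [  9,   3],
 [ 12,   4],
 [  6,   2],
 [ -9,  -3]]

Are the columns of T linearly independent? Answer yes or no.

no

Row reduce T to echelon form.
R2 ← R2 + (1/2)·R1: [0, 0]
R3 ← R3 + (3/2)·R1: [0, 0]
R4 ← R4 + (2)·R1: [0, 0]
R5 ← R5 + R1: [0, 0]
R6 ← R6 − (3/2)·R1: [0, 0]
1 pivot among 2 columns.
Only 1 < 2 pivot columns, so the columns are linearly dependent.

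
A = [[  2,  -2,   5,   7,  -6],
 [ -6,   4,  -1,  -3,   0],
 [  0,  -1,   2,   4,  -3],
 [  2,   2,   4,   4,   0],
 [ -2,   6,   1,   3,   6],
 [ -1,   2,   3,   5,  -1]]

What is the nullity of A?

1

Row reduce to echelon form.
R2 ← R2 + (3)·R1: [0, -2, 14, 18, -18]
R4 ← R4 − R1: [0, 4, -1, -3, 6]
R5 ← R5 + R1: [0, 4, 6, 10, 0]
R6 ← R6 + (1/2)·R1: [0, 1, 11/2, 17/2, -4]
R3 ← R3 − (1/2)·R2: [0, 0, -5, -5, 6]
R4 ← R4 + (2)·R2: [0, 0, 27, 33, -30]
R5 ← R5 + (2)·R2: [0, 0, 34, 46, -36]
R6 ← R6 + (1/2)·R2: [0, 0, 25/2, 35/2, -13]
R4 ← R4 + (27/5)·R3: [0, 0, 0, 6, 12/5]
R5 ← R5 + (34/5)·R3: [0, 0, 0, 12, 24/5]
R6 ← R6 + (5/2)·R3: [0, 0, 0, 5, 2]
R5 ← R5 − (2)·R4: [0, 0, 0, 0, 0]
R6 ← R6 − (5/6)·R4: [0, 0, 0, 0, 0]
4 nonzero rows, so rank(A) = 4.
A has 5 columns; by rank–nullity, nullity = 5 − 4 = 1.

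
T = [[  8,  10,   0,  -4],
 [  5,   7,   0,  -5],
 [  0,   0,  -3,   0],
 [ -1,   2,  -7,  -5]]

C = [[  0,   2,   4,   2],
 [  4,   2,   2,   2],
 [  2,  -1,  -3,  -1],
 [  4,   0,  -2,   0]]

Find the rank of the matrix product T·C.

2

First compute TC:
[[ 24,  36,  60,  36],
 [  8,  24,  44,  24],
 [ -6,   3,   9,   3],
 [-26,   9,  31,   9]]
Now row reduce the product.
R2 ← R2 − (1/3)·R1: [0, 12, 24, 12]
R3 ← R3 + (1/4)·R1: [0, 12, 24, 12]
R4 ← R4 + (13/12)·R1: [0, 48, 96, 48]
R3 ← R3 − R2: [0, 0, 0, 0]
R4 ← R4 − (4)·R2: [0, 0, 0, 0]
2 nonzero rows, so rank(TC) = 2.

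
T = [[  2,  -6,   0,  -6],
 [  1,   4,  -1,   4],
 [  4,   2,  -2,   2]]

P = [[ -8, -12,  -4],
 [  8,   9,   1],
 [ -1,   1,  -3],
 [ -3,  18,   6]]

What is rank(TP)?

2

First compute TP:
[[-46, -186, -50],
 [ 13,  95,  27],
 [-20,   4,   4]]
Now row reduce the product.
R2 ← R2 + (13/46)·R1: [0, 976/23, 296/23]
R3 ← R3 − (10/23)·R1: [0, 1952/23, 592/23]
R3 ← R3 − (2)·R2: [0, 0, 0]
2 nonzero rows, so rank(TP) = 2.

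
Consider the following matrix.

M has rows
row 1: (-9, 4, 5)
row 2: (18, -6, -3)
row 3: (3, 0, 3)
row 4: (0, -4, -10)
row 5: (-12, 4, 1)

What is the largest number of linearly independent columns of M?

3

Row reduce to echelon form.
R2 ← R2 + (2)·R1: [0, 2, 7]
R3 ← R3 + (1/3)·R1: [0, 4/3, 14/3]
R5 ← R5 − (4/3)·R1: [0, -4/3, -17/3]
R3 ← R3 − (2/3)·R2: [0, 0, 0]
R4 ← R4 + (2)·R2: [0, 0, 4]
R5 ← R5 + (2/3)·R2: [0, 0, -1]
Swap R3 ↔ R4
R5 ← R5 + (1/4)·R3: [0, 0, 0]
Echelon form has 3 nonzero rows, so rank(M) = 3.
The rank gives the maximum number of linearly independent columns: 3.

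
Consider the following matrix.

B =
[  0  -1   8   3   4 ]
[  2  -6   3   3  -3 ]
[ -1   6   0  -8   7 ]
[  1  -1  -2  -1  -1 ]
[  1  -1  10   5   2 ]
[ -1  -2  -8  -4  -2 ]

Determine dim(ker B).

0

Row reduce to echelon form.
Swap R1 ↔ R2
R3 ← R3 + (1/2)·R1: [0, 3, 3/2, -13/2, 11/2]
R4 ← R4 − (1/2)·R1: [0, 2, -7/2, -5/2, 1/2]
R5 ← R5 − (1/2)·R1: [0, 2, 17/2, 7/2, 7/2]
R6 ← R6 + (1/2)·R1: [0, -5, -13/2, -5/2, -7/2]
R3 ← R3 + (3)·R2: [0, 0, 51/2, 5/2, 35/2]
R4 ← R4 + (2)·R2: [0, 0, 25/2, 7/2, 17/2]
R5 ← R5 + (2)·R2: [0, 0, 49/2, 19/2, 23/2]
R6 ← R6 − (5)·R2: [0, 0, -93/2, -35/2, -47/2]
R4 ← R4 − (25/51)·R3: [0, 0, 0, 116/51, -4/51]
R5 ← R5 − (49/51)·R3: [0, 0, 0, 362/51, -271/51]
R6 ← R6 + (31/17)·R3: [0, 0, 0, -220/17, 143/17]
R5 ← R5 − (181/58)·R4: [0, 0, 0, 0, -147/29]
R6 ← R6 + (165/29)·R4: [0, 0, 0, 0, 231/29]
R6 ← R6 + (11/7)·R5: [0, 0, 0, 0, 0]
5 nonzero rows, so rank(B) = 5.
B has 5 columns; by rank–nullity, nullity = 5 − 5 = 0.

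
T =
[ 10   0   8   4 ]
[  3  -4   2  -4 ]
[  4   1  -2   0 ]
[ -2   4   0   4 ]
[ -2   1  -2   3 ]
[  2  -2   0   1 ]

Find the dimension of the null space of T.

0

Row reduce to echelon form.
R2 ← R2 − (3/10)·R1: [0, -4, -2/5, -26/5]
R3 ← R3 − (2/5)·R1: [0, 1, -26/5, -8/5]
R4 ← R4 + (1/5)·R1: [0, 4, 8/5, 24/5]
R5 ← R5 + (1/5)·R1: [0, 1, -2/5, 19/5]
R6 ← R6 − (1/5)·R1: [0, -2, -8/5, 1/5]
R3 ← R3 + (1/4)·R2: [0, 0, -53/10, -29/10]
R4 ← R4 + R2: [0, 0, 6/5, -2/5]
R5 ← R5 + (1/4)·R2: [0, 0, -1/2, 5/2]
R6 ← R6 − (1/2)·R2: [0, 0, -7/5, 14/5]
R4 ← R4 + (12/53)·R3: [0, 0, 0, -56/53]
R5 ← R5 − (5/53)·R3: [0, 0, 0, 147/53]
R6 ← R6 − (14/53)·R3: [0, 0, 0, 189/53]
R5 ← R5 + (21/8)·R4: [0, 0, 0, 0]
R6 ← R6 + (27/8)·R4: [0, 0, 0, 0]
4 nonzero rows, so rank(T) = 4.
T has 4 columns; by rank–nullity, nullity = 4 − 4 = 0.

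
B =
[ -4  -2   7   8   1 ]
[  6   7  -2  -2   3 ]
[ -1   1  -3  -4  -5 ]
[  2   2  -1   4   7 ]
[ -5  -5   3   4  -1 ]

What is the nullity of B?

1

Row reduce to echelon form.
R2 ← R2 + (3/2)·R1: [0, 4, 17/2, 10, 9/2]
R3 ← R3 − (1/4)·R1: [0, 3/2, -19/4, -6, -21/4]
R4 ← R4 + (1/2)·R1: [0, 1, 5/2, 8, 15/2]
R5 ← R5 − (5/4)·R1: [0, -5/2, -23/4, -6, -9/4]
R3 ← R3 − (3/8)·R2: [0, 0, -127/16, -39/4, -111/16]
R4 ← R4 − (1/4)·R2: [0, 0, 3/8, 11/2, 51/8]
R5 ← R5 + (5/8)·R2: [0, 0, -7/16, 1/4, 9/16]
R4 ← R4 + (6/127)·R3: [0, 0, 0, 640/127, 768/127]
R5 ← R5 − (7/127)·R3: [0, 0, 0, 100/127, 120/127]
R5 ← R5 − (5/32)·R4: [0, 0, 0, 0, 0]
4 nonzero rows, so rank(B) = 4.
B has 5 columns; by rank–nullity, nullity = 5 − 4 = 1.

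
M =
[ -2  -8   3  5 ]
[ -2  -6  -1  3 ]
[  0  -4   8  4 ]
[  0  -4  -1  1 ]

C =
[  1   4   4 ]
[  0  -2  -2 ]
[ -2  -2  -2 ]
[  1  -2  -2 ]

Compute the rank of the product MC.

First compute MC:
[[ -3,  -8,  -8],
 [  3,   0,   0],
 [-12, -16, -16],
 [  3,   8,   8]]
Now row reduce the product.
R2 ← R2 + R1: [0, -8, -8]
R3 ← R3 − (4)·R1: [0, 16, 16]
R4 ← R4 + R1: [0, 0, 0]
R3 ← R3 + (2)·R2: [0, 0, 0]
2 nonzero rows, so rank(MC) = 2.

2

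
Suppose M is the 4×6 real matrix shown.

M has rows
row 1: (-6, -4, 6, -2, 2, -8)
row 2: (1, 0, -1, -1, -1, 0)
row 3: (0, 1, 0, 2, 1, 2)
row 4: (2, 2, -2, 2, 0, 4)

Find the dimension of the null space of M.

Row reduce to echelon form.
R2 ← R2 + (1/6)·R1: [0, -2/3, 0, -4/3, -2/3, -4/3]
R4 ← R4 + (1/3)·R1: [0, 2/3, 0, 4/3, 2/3, 4/3]
R3 ← R3 + (3/2)·R2: [0, 0, 0, 0, 0, 0]
R4 ← R4 + R2: [0, 0, 0, 0, 0, 0]
2 nonzero rows, so rank(M) = 2.
M has 6 columns; by rank–nullity, nullity = 6 − 2 = 4.

4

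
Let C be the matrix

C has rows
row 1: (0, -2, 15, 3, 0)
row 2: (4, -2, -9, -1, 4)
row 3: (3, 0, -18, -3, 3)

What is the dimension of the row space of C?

Row reduce to echelon form.
Swap R1 ↔ R2
R3 ← R3 − (3/4)·R1: [0, 3/2, -45/4, -9/4, 0]
R3 ← R3 + (3/4)·R2: [0, 0, 0, 0, 0]
Echelon form has 2 nonzero rows, so rank(C) = 2.
The row space has dimension equal to the rank: 2.

2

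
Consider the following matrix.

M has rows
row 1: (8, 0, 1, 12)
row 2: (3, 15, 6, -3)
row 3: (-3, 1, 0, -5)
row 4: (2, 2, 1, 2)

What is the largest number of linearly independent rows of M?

Row reduce to echelon form.
R2 ← R2 − (3/8)·R1: [0, 15, 45/8, -15/2]
R3 ← R3 + (3/8)·R1: [0, 1, 3/8, -1/2]
R4 ← R4 − (1/4)·R1: [0, 2, 3/4, -1]
R3 ← R3 − (1/15)·R2: [0, 0, 0, 0]
R4 ← R4 − (2/15)·R2: [0, 0, 0, 0]
Echelon form has 2 nonzero rows, so rank(M) = 2.
The rank gives the maximum number of linearly independent rows: 2.

2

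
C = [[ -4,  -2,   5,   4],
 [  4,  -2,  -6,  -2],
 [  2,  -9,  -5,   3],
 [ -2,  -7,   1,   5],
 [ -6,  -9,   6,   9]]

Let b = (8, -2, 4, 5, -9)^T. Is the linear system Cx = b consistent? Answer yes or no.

Row reduce the augmented matrix [C | b].
R2 ← R2 + R1: [0, -4, -1, 2, 6]
R3 ← R3 + (1/2)·R1: [0, -10, -5/2, 5, 8]
R4 ← R4 − (1/2)·R1: [0, -6, -3/2, 3, 1]
R5 ← R5 − (3/2)·R1: [0, -6, -3/2, 3, -21]
R3 ← R3 − (5/2)·R2: [0, 0, 0, 0, -7]
R4 ← R4 − (3/2)·R2: [0, 0, 0, 0, -8]
R5 ← R5 − (3/2)·R2: [0, 0, 0, 0, -30]
R4 ← R4 − (8/7)·R3: [0, 0, 0, 0, 0]
R5 ← R5 − (30/7)·R3: [0, 0, 0, 0, 0]
The echelon form has 3 nonzero rows; the last pivot sits in the augmented column, so rank(C) = 2 but rank([C|b]) = 3.
Since the ranks differ, the system is inconsistent.

no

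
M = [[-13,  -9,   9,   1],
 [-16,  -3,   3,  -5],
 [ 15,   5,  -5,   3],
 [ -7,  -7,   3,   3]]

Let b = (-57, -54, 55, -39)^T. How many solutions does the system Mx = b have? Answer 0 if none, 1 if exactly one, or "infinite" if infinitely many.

Row reduce the augmented matrix [M | b].
R2 ← R2 − (16/13)·R1: [0, 105/13, -105/13, -81/13, 210/13]
R3 ← R3 + (15/13)·R1: [0, -70/13, 70/13, 54/13, -140/13]
R4 ← R4 − (7/13)·R1: [0, -28/13, -24/13, 32/13, -108/13]
R3 ← R3 + (2/3)·R2: [0, 0, 0, 0, 0]
R4 ← R4 + (4/15)·R2: [0, 0, -4, 4/5, -4]
Swap R3 ↔ R4
The echelon form has 3 nonzero rows, and every pivot lies in the first 4 columns, so rank(M) = rank([M|b]) = 3.
The system is consistent.
rank = 3 < 4 unknowns, so there are infinitely many solutions.

infinite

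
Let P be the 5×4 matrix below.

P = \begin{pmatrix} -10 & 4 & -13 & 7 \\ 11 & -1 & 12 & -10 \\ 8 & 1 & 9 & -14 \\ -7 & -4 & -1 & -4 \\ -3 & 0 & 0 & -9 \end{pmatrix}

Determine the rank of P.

3

Row reduce to echelon form.
R2 ← R2 + (11/10)·R1: [0, 17/5, -23/10, -23/10]
R3 ← R3 + (4/5)·R1: [0, 21/5, -7/5, -42/5]
R4 ← R4 − (7/10)·R1: [0, -34/5, 81/10, -89/10]
R5 ← R5 − (3/10)·R1: [0, -6/5, 39/10, -111/10]
R3 ← R3 − (21/17)·R2: [0, 0, 49/34, -189/34]
R4 ← R4 + (2)·R2: [0, 0, 7/2, -27/2]
R5 ← R5 + (6/17)·R2: [0, 0, 105/34, -405/34]
R4 ← R4 − (17/7)·R3: [0, 0, 0, 0]
R5 ← R5 − (15/7)·R3: [0, 0, 0, 0]
Echelon form has 3 nonzero rows, so rank(P) = 3.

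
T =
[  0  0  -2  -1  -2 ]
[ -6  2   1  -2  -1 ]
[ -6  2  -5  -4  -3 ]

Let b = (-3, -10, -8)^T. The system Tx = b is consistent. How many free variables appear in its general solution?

Row reduce the augmented matrix [T | b].
Swap R1 ↔ R2
R3 ← R3 − R1: [0, 0, -6, -2, -2, 2]
R3 ← R3 − (3)·R2: [0, 0, 0, 1, 4, 11]
The echelon form has 3 nonzero rows, and every pivot lies in the first 5 columns, so rank(T) = rank([T|b]) = 3.
The system is consistent.
Free variables = (unknowns) − (rank) = 5 − 3 = 2.

2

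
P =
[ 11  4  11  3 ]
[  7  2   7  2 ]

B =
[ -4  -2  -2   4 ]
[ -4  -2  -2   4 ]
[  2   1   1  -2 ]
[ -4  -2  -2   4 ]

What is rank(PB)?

First compute PB:
[[-50, -25, -25,  50],
 [-30, -15, -15,  30]]
Now row reduce the product.
R2 ← R2 − (3/5)·R1: [0, 0, 0, 0]
1 nonzero row, so rank(PB) = 1.

1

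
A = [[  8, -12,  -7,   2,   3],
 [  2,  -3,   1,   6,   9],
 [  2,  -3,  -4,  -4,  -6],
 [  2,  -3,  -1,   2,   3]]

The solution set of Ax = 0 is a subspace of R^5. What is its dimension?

Row reduce to echelon form.
R2 ← R2 − (1/4)·R1: [0, 0, 11/4, 11/2, 33/4]
R3 ← R3 − (1/4)·R1: [0, 0, -9/4, -9/2, -27/4]
R4 ← R4 − (1/4)·R1: [0, 0, 3/4, 3/2, 9/4]
R3 ← R3 + (9/11)·R2: [0, 0, 0, 0, 0]
R4 ← R4 − (3/11)·R2: [0, 0, 0, 0, 0]
2 nonzero rows, so rank(A) = 2.
A has 5 columns; by rank–nullity, nullity = 5 − 2 = 3.

3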